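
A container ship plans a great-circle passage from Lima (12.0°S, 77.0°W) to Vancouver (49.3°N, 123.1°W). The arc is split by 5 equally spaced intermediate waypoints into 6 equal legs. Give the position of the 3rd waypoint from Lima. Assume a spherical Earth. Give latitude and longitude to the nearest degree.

≈ 20°N, 95°W

Convert each endpoint to a unit vector on the sphere (x = cos φ cos λ, y = cos φ sin λ, z = sin φ).
The central angle between the endpoints is δ = arccos(p₁·p₂) ≈ 1.282 rad (73.5°).
Interpolate at f = 3/6 with slerp weights a = sin((1−f)δ)/sin δ ≈ 0.624, b = sin(fδ)/sin δ ≈ 0.624.
p = a·p₁ + b·p₂ ≈ (-0.085, -0.935, 0.343); φ = arcsin(p_z) ≈ 20.08°, λ = atan2(p_y, p_x) ≈ -95.19°.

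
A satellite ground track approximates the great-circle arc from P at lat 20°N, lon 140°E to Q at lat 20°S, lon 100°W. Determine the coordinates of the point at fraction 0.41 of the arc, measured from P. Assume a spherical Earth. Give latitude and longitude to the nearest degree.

≈ lat 4°N, lon 170°W

Write both endpoints as unit vectors p₁, p₂ with components (cos φ cos λ, cos φ sin λ, sin φ).
The central angle between the endpoints is δ = arccos(p₁·p₂) ≈ 2.163 rad (124.0°).
Interpolate at f = 0.41 with slerp weights a = sin((1−f)δ)/sin δ ≈ 1.154, b = sin(fδ)/sin δ ≈ 0.934.
p = a·p₁ + b·p₂ ≈ (-0.983, -0.168, 0.075); φ = arcsin(p_z) ≈ 4.30°, λ = atan2(p_y, p_x) ≈ -170.30°.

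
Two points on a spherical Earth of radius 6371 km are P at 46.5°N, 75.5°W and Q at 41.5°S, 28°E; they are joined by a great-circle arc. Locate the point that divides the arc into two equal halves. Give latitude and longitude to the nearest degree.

Convert each endpoint to a unit vector on the sphere (x = cos φ cos λ, y = cos φ sin λ, z = sin φ).
The central angle between the endpoints is δ = arccos(p₁·p₂) ≈ 2.216 rad (126.9°).
Interpolate at f = 1/2 with slerp weights a = sin((1−f)δ)/sin δ ≈ 1.119, b = sin(fδ)/sin δ ≈ 1.119.
p = a·p₁ + b·p₂ ≈ (0.933, -0.352, 0.070); φ = arcsin(p_z) ≈ 4.03°, λ = atan2(p_y, p_x) ≈ -20.69°.

≈ 4°N, 21°W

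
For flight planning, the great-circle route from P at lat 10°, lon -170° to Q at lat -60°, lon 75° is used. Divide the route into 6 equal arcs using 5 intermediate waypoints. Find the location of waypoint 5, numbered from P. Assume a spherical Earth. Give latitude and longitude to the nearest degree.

Write both endpoints as unit vectors p₁, p₂ with components (cos φ cos λ, cos φ sin λ, sin φ).
The central angle between the endpoints is δ = arccos(p₁·p₂) ≈ 1.937 rad (111.0°).
Interpolate at f = 5/6 with slerp weights a = sin((1−f)δ)/sin δ ≈ 0.340, b = sin(fδ)/sin δ ≈ 1.070.
p = a·p₁ + b·p₂ ≈ (-0.191, 0.459, -0.868); φ = arcsin(p_z) ≈ -60.20°, λ = atan2(p_y, p_x) ≈ 112.62°.

≈ lat -60°, lon 113°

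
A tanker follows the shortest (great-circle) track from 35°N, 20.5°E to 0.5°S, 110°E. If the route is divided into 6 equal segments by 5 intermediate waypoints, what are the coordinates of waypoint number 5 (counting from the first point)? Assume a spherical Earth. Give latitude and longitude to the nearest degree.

Write both endpoints as unit vectors p₁, p₂ with components (cos φ cos λ, cos φ sin λ, sin φ).
The central angle between the endpoints is δ = arccos(p₁·p₂) ≈ 1.569 rad (89.9°).
Interpolate at f = 5/6 with slerp weights a = sin((1−f)δ)/sin δ ≈ 0.258, b = sin(fδ)/sin δ ≈ 0.965.
p = a·p₁ + b·p₂ ≈ (-0.132, 0.981, 0.140); φ = arcsin(p_z) ≈ 8.04°, λ = atan2(p_y, p_x) ≈ 97.65°.

≈ 8°N, 98°E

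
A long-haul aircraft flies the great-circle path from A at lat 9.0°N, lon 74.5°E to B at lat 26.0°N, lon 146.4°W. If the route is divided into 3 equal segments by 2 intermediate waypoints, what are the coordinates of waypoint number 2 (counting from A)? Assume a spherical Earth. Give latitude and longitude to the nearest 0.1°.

≈ lat 42.8°N, lon 165.6°E

Convert each endpoint to a unit vector on the sphere (x = cos φ cos λ, y = cos φ sin λ, z = sin φ).
The central angle between the endpoints is δ = arccos(p₁·p₂) ≈ 2.217 rad (127.0°).
Interpolate at f = 2/3 with slerp weights a = sin((1−f)δ)/sin δ ≈ 0.844, b = sin(fδ)/sin δ ≈ 1.247.
p = a·p₁ + b·p₂ ≈ (-0.711, 0.183, 0.679); φ = arcsin(p_z) ≈ 42.76°, λ = atan2(p_y, p_x) ≈ 165.59°.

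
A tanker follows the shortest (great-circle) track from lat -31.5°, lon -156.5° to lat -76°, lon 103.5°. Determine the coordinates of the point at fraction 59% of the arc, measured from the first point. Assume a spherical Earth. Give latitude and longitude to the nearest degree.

From cos δ = sin φ₁ sin φ₂ + cos φ₁ cos φ₂ cos Δλ, the central angle is δ ≈ 1.080 rad (61.9°).
Interpolate at f = 0.59 with slerp weights a = sin((1−f)δ)/sin δ ≈ 0.486, b = sin(fδ)/sin δ ≈ 0.675.
p = a·p₁ + b·p₂ ≈ (-0.418, -0.006, -0.908); φ = arcsin(p_z) ≈ -65.29°, λ = atan2(p_y, p_x) ≈ -179.11°.

≈ lat -65°, lon -179°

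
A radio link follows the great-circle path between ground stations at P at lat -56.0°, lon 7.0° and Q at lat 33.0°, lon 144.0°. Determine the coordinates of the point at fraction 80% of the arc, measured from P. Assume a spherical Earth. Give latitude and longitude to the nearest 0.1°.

≈ lat 9.6°, lon 126.3°

Write both endpoints as unit vectors p₁, p₂ with components (cos φ cos λ, cos φ sin λ, sin φ).
The central angle between the endpoints is δ = arccos(p₁·p₂) ≈ 2.489 rad (142.6°).
Interpolate at f = 0.80 with slerp weights a = sin((1−f)δ)/sin δ ≈ 0.786, b = sin(fδ)/sin δ ≈ 1.503.
p = a·p₁ + b·p₂ ≈ (-0.584, 0.795, 0.167); φ = arcsin(p_z) ≈ 9.61°, λ = atan2(p_y, p_x) ≈ 126.29°.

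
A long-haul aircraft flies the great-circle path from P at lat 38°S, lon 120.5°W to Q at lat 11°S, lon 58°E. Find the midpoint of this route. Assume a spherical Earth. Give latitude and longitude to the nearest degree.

≈ lat 76°S, lon 52°E

The haversine formula gives a central angle δ ≈ 2.286 rad (131.0°) between the endpoints.
Interpolate at f = 1/2 with slerp weights a = sin((1−f)δ)/sin δ ≈ 1.205, b = sin(fδ)/sin δ ≈ 1.205.
p = a·p₁ + b·p₂ ≈ (0.145, 0.185, -0.972); φ = arcsin(p_z) ≈ -76.41°, λ = atan2(p_y, p_x) ≈ 51.93°.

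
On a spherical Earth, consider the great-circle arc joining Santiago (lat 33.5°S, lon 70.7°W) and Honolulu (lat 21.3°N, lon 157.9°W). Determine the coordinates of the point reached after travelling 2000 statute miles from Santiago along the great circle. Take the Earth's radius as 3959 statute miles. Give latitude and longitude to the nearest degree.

Write both endpoints as unit vectors p₁, p₂ with components (cos φ cos λ, cos φ sin λ, sin φ).
The central angle between the endpoints is δ = arccos(p₁·p₂) ≈ 1.734 rad (99.4°). The total great-circle distance is δ·R ≈ 1.734 × 3959 ≈ 6865 mi, so the target fraction is f = 2000/6865 ≈ 0.291.
Interpolate at f ≈ 0.291 with slerp weights a = sin((1−f)δ)/sin δ ≈ 0.955, b = sin(fδ)/sin δ ≈ 0.490.
p = a·p₁ + b·p₂ ≈ (-0.160, -0.923, -0.349); φ = arcsin(p_z) ≈ -20.42°, λ = atan2(p_y, p_x) ≈ -99.85°.

≈ lat 20°S, lon 100°W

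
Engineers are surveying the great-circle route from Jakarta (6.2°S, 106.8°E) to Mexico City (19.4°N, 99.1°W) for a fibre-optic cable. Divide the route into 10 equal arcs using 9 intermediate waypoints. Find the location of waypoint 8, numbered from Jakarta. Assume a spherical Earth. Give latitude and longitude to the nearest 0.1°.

Convert each endpoint to a unit vector on the sphere (x = cos φ cos λ, y = cos φ sin λ, z = sin φ).
The central angle between the endpoints is δ = arccos(p₁·p₂) ≈ 2.645 rad (151.6°).
Interpolate at f = 8/10 with slerp weights a = sin((1−f)δ)/sin δ ≈ 1.060, b = sin(fδ)/sin δ ≈ 1.796.
p = a·p₁ + b·p₂ ≈ (-0.572, -0.663, 0.482); φ = arcsin(p_z) ≈ 28.81°, λ = atan2(p_y, p_x) ≈ -130.80°.

≈ (28.8°N, 130.8°W)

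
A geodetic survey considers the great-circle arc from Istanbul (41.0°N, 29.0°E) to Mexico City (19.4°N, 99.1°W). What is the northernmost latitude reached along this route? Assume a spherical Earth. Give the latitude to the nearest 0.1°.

The great circle lies in the plane with unit normal n̂ = (p₁ × p₂)/|p₁ × p₂|.
Here n̂_z ≈ -0.574; the vertex latitude is φ_max = arccos|n̂_z| ≈ 54.9°.
Check via Clairaut: cos φ_max = |cos φ₁| · sin C = cos(41.0°)·sin(49.6°) ≈ 0.574, again giving ≈ 54.9°.

≈ 54.9°N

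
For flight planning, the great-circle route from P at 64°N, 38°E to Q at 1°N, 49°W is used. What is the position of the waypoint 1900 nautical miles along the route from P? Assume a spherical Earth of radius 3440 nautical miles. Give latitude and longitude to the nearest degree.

From cos δ = sin φ₁ sin φ₂ + cos φ₁ cos φ₂ cos Δλ, the central angle is δ ≈ 1.532 rad (87.8°). The total great-circle distance is δ·R ≈ 1.532 × 3440 ≈ 5271 nmi, so the target fraction is f = 1900/5271 ≈ 0.360.
Interpolate at f ≈ 0.360 with slerp weights a = sin((1−f)δ)/sin δ ≈ 0.831, b = sin(fδ)/sin δ ≈ 0.525.
p = a·p₁ + b·p₂ ≈ (0.631, -0.172, 0.756); φ = arcsin(p_z) ≈ 49.12°, λ = atan2(p_y, p_x) ≈ -15.23°.

≈ 49°N, 15°W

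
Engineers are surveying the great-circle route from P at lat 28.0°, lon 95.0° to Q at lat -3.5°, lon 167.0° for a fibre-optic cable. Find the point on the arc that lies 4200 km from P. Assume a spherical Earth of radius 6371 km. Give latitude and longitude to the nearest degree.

From cos δ = sin φ₁ sin φ₂ + cos φ₁ cos φ₂ cos Δλ, the central angle is δ ≈ 1.325 rad (75.9°). The total great-circle distance is δ·R ≈ 1.325 × 6371 ≈ 8439 km, so the target fraction is f = 4200/8439 ≈ 0.498.
Interpolate at f ≈ 0.498 with slerp weights a = sin((1−f)δ)/sin δ ≈ 0.637, b = sin(fδ)/sin δ ≈ 0.632.
p = a·p₁ + b·p₂ ≈ (-0.663, 0.702, 0.260); φ = arcsin(p_z) ≈ 15.09°, λ = atan2(p_y, p_x) ≈ 133.38°.

≈ lat 15°, lon 133°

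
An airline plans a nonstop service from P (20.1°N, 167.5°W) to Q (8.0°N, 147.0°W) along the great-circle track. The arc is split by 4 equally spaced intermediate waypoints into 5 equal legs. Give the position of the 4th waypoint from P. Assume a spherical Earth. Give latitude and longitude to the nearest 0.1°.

Convert each endpoint to a unit vector on the sphere (x = cos φ cos λ, y = cos φ sin λ, z = sin φ).
The central angle between the endpoints is δ = arccos(p₁·p₂) ≈ 0.406 rad (23.2°).
Interpolate at f = 4/5 with slerp weights a = sin((1−f)δ)/sin δ ≈ 0.205, b = sin(fδ)/sin δ ≈ 0.808.
p = a·p₁ + b·p₂ ≈ (-0.859, -0.478, 0.183); φ = arcsin(p_z) ≈ 10.55°, λ = atan2(p_y, p_x) ≈ -150.94°.

≈ (10.5°N, 150.9°W)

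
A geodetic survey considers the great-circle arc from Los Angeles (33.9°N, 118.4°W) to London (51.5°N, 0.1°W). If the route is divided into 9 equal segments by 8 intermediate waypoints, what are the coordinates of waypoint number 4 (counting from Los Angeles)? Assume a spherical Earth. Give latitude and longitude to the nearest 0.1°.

≈ 58.5°N, 80.6°W

Convert each endpoint to a unit vector on the sphere (x = cos φ cos λ, y = cos φ sin λ, z = sin φ).
The central angle between the endpoints is δ = arccos(p₁·p₂) ≈ 1.378 rad (79.0°).
Interpolate at f = 4/9 with slerp weights a = sin((1−f)δ)/sin δ ≈ 0.706, b = sin(fδ)/sin δ ≈ 0.586.
p = a·p₁ + b·p₂ ≈ (0.086, -0.516, 0.852); φ = arcsin(p_z) ≈ 58.45°, λ = atan2(p_y, p_x) ≈ -80.55°.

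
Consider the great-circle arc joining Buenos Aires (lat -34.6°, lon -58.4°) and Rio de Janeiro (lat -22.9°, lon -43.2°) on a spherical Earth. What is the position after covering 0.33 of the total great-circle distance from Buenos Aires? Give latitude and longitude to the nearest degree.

≈ lat -31°, lon -53°

From cos δ = sin φ₁ sin φ₂ + cos φ₁ cos φ₂ cos Δλ, the central angle is δ ≈ 0.309 rad (17.7°).
Interpolate at f = 0.33 with slerp weights a = sin((1−f)δ)/sin δ ≈ 0.676, b = sin(fδ)/sin δ ≈ 0.335.
p = a·p₁ + b·p₂ ≈ (0.516, -0.685, -0.514); φ = arcsin(p_z) ≈ -30.94°, λ = atan2(p_y, p_x) ≈ -52.99°.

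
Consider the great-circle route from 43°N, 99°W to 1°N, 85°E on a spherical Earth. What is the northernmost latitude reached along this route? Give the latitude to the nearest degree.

≈ 86°N

The great circle lies in the plane with unit normal n̂ = (p₁ × p₂)/|p₁ × p₂|.
Here n̂_z ≈ -0.073; the vertex latitude is φ_max = arccos|n̂_z| ≈ 85.8°.
Check via Clairaut: cos φ_max = |cos φ₁| · sin C = cos(43.0°)·sin(5.7°) ≈ 0.073, again giving ≈ 85.8°.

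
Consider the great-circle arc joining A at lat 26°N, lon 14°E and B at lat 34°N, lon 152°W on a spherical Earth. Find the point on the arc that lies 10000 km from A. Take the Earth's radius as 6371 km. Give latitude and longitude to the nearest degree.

≈ lat 61°N, lon 138°W

Write both endpoints as unit vectors p₁, p₂ with components (cos φ cos λ, cos φ sin λ, sin φ).
The central angle between the endpoints is δ = arccos(p₁·p₂) ≈ 2.069 rad (118.5°). The total great-circle distance is δ·R ≈ 2.069 × 6371 ≈ 13182 km, so the target fraction is f = 10000/13182 ≈ 0.759.
Interpolate at f ≈ 0.759 with slerp weights a = sin((1−f)δ)/sin δ ≈ 0.545, b = sin(fδ)/sin δ ≈ 1.138.
p = a·p₁ + b·p₂ ≈ (-0.358, -0.325, 0.876); φ = arcsin(p_z) ≈ 61.11°, λ = atan2(p_y, p_x) ≈ -137.80°.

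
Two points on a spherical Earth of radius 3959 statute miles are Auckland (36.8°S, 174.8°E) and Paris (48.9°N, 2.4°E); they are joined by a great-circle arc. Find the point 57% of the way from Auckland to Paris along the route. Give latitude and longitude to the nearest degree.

≈ 52°N, 137°E

From cos δ = sin φ₁ sin φ₂ + cos φ₁ cos φ₂ cos Δλ, the central angle is δ ≈ 2.909 rad (166.7°).
Interpolate at f = 0.57 with slerp weights a = sin((1−f)δ)/sin δ ≈ 4.125, b = sin(fδ)/sin δ ≈ 4.329.
p = a·p₁ + b·p₂ ≈ (-0.446, 0.419, 0.791); φ = arcsin(p_z) ≈ 52.27°, λ = atan2(p_y, p_x) ≈ 136.85°.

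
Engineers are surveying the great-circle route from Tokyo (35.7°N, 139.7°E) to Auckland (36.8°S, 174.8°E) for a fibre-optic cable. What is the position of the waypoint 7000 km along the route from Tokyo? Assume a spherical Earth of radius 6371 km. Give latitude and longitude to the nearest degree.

Write both endpoints as unit vectors p₁, p₂ with components (cos φ cos λ, cos φ sin λ, sin φ).
The central angle between the endpoints is δ = arccos(p₁·p₂) ≈ 1.387 rad (79.5°). The total great-circle distance is δ·R ≈ 1.387 × 6371 ≈ 8839 km, so the target fraction is f = 7000/8839 ≈ 0.792.
Interpolate at f ≈ 0.792 with slerp weights a = sin((1−f)δ)/sin δ ≈ 0.289, b = sin(fδ)/sin δ ≈ 0.906.
p = a·p₁ + b·p₂ ≈ (-0.902, 0.218, -0.374); φ = arcsin(p_z) ≈ -21.94°, λ = atan2(p_y, p_x) ≈ 166.42°.

≈ 22°S, 166°E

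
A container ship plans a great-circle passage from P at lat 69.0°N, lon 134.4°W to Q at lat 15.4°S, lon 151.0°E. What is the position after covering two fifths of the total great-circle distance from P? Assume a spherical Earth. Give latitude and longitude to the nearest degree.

≈ lat 40°N, lon 174°E

From cos δ = sin φ₁ sin φ₂ + cos φ₁ cos φ₂ cos Δλ, the central angle is δ ≈ 1.728 rad (99.0°).
Interpolate at f = 2/5 with slerp weights a = sin((1−f)δ)/sin δ ≈ 0.871, b = sin(fδ)/sin δ ≈ 0.645.
p = a·p₁ + b·p₂ ≈ (-0.763, 0.078, 0.642); φ = arcsin(p_z) ≈ 39.95°, λ = atan2(p_y, p_x) ≈ 174.12°.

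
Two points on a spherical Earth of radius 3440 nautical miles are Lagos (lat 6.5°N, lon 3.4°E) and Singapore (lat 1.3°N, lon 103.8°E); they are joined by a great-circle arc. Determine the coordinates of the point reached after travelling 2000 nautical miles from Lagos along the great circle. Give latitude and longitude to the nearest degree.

≈ lat 7°N, lon 37°E

Write both endpoints as unit vectors p₁, p₂ with components (cos φ cos λ, cos φ sin λ, sin φ).
The central angle between the endpoints is δ = arccos(p₁·p₂) ≈ 1.748 rad (100.2°). The total great-circle distance is δ·R ≈ 1.748 × 3440 ≈ 6015 nmi, so the target fraction is f = 2000/6015 ≈ 0.333.
Interpolate at f ≈ 0.333 with slerp weights a = sin((1−f)δ)/sin δ ≈ 0.934, b = sin(fδ)/sin δ ≈ 0.558.
p = a·p₁ + b·p₂ ≈ (0.794, 0.597, 0.118); φ = arcsin(p_z) ≈ 6.80°, λ = atan2(p_y, p_x) ≈ 36.94°.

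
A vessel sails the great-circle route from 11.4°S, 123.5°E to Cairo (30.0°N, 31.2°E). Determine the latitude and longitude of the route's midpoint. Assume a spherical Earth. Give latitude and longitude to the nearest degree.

Write both endpoints as unit vectors p₁, p₂ with components (cos φ cos λ, cos φ sin λ, sin φ).
The central angle between the endpoints is δ = arccos(p₁·p₂) ≈ 1.704 rad (97.6°).
Interpolate at f = 1/2 with slerp weights a = sin((1−f)δ)/sin δ ≈ 0.759, b = sin(fδ)/sin δ ≈ 0.759.
p = a·p₁ + b·p₂ ≈ (0.152, 0.961, 0.230); φ = arcsin(p_z) ≈ 13.27°, λ = atan2(p_y, p_x) ≈ 81.04°.

≈ 13°N, 81°E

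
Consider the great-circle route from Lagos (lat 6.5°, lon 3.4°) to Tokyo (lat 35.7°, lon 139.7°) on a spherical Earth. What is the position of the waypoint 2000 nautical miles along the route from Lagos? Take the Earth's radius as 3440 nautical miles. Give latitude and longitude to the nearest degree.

≈ lat 30°, lon 28°

Write both endpoints as unit vectors p₁, p₂ with components (cos φ cos λ, cos φ sin λ, sin φ).
The central angle between the endpoints is δ = arccos(p₁·p₂) ≈ 2.114 rad (121.1°). The total great-circle distance is δ·R ≈ 2.114 × 3440 ≈ 7274 nmi, so the target fraction is f = 2000/7274 ≈ 0.275.
Interpolate at f ≈ 0.275 with slerp weights a = sin((1−f)δ)/sin δ ≈ 1.168, b = sin(fδ)/sin δ ≈ 0.642.
p = a·p₁ + b·p₂ ≈ (0.761, 0.406, 0.507); φ = arcsin(p_z) ≈ 30.44°, λ = atan2(p_y, p_x) ≈ 28.08°.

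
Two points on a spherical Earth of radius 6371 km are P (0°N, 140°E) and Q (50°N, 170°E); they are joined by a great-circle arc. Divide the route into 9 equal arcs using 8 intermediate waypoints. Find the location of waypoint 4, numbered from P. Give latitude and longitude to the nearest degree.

≈ (23°N, 150°E)

The haversine formula gives a central angle δ ≈ 0.980 rad (56.2°) between the endpoints.
Interpolate at f = 4/9 with slerp weights a = sin((1−f)δ)/sin δ ≈ 0.624, b = sin(fδ)/sin δ ≈ 0.508.
p = a·p₁ + b·p₂ ≈ (-0.799, 0.458, 0.389); φ = arcsin(p_z) ≈ 22.91°, λ = atan2(p_y, p_x) ≈ 150.21°.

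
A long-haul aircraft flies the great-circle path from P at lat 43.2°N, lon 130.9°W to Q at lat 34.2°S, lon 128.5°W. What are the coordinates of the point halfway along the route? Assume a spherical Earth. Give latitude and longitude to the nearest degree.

Write both endpoints as unit vectors p₁, p₂ with components (cos φ cos λ, cos φ sin λ, sin φ).
The central angle between the endpoints is δ = arccos(p₁·p₂) ≈ 1.351 rad (77.4°).
Interpolate at f = 1/2 with slerp weights a = sin((1−f)δ)/sin δ ≈ 0.641, b = sin(fδ)/sin δ ≈ 0.641.
p = a·p₁ + b·p₂ ≈ (-0.636, -0.768, 0.078); φ = arcsin(p_z) ≈ 4.50°, λ = atan2(p_y, p_x) ≈ -129.62°.

≈ lat 5°N, lon 130°W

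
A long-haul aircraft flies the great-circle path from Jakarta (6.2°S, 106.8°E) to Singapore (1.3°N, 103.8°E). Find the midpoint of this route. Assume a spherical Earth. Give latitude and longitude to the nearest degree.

≈ 2°S, 105°E

Write both endpoints as unit vectors p₁, p₂ with components (cos φ cos λ, cos φ sin λ, sin φ).
The central angle between the endpoints is δ = arccos(p₁·p₂) ≈ 0.141 rad (8.1°).
Interpolate at f = 1/2 with slerp weights a = sin((1−f)δ)/sin δ ≈ 0.501, b = sin(fδ)/sin δ ≈ 0.501.
p = a·p₁ + b·p₂ ≈ (-0.264, 0.964, -0.043); φ = arcsin(p_z) ≈ -2.45°, λ = atan2(p_y, p_x) ≈ 105.30°.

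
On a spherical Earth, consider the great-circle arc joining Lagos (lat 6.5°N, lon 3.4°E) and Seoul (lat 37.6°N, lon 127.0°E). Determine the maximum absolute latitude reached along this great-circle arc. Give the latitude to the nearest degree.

The great circle lies in the plane with unit normal n̂ = (p₁ × p₂)/|p₁ × p₂|.
Here n̂_z ≈ +0.705; the vertex latitude is φ_max = arccos|n̂_z| ≈ 45.2°.
Check via Clairaut: cos φ_max = |cos φ₁| · sin C = cos(6.5°)·sin(45.2°) ≈ 0.705, again giving ≈ 45.2°.

≈ 45°N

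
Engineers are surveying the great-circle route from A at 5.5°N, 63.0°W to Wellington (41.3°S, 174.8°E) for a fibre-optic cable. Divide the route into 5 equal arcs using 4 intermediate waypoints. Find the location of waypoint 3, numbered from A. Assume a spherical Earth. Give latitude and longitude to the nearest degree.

≈ 38°S, 123°W

Convert each endpoint to a unit vector on the sphere (x = cos φ cos λ, y = cos φ sin λ, z = sin φ).
The central angle between the endpoints is δ = arccos(p₁·p₂) ≈ 2.051 rad (117.5°).
Interpolate at f = 3/5 with slerp weights a = sin((1−f)δ)/sin δ ≈ 0.825, b = sin(fδ)/sin δ ≈ 1.063.
p = a·p₁ + b·p₂ ≈ (-0.422, -0.659, -0.622); φ = arcsin(p_z) ≈ -38.49°, λ = atan2(p_y, p_x) ≈ -122.67°.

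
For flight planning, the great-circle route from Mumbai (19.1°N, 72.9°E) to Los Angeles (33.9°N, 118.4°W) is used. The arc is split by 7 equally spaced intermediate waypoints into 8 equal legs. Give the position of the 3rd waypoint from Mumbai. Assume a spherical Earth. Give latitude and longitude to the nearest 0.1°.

≈ 64.4°N, 92.8°E

Convert each endpoint to a unit vector on the sphere (x = cos φ cos λ, y = cos φ sin λ, z = sin φ).
The central angle between the endpoints is δ = arccos(p₁·p₂) ≈ 2.198 rad (125.9°).
Interpolate at f = 3/8 with slerp weights a = sin((1−f)δ)/sin δ ≈ 1.211, b = sin(fδ)/sin δ ≈ 0.906.
p = a·p₁ + b·p₂ ≈ (-0.021, 0.432, 0.902); φ = arcsin(p_z) ≈ 64.38°, λ = atan2(p_y, p_x) ≈ 92.83°.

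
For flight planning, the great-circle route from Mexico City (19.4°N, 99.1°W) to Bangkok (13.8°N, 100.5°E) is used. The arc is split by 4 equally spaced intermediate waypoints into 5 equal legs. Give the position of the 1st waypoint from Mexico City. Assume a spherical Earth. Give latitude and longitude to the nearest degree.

≈ 42°N, 119°W

The haversine formula gives a central angle δ ≈ 2.471 rad (141.6°) between the endpoints.
Interpolate at f = 1/5 with slerp weights a = sin((1−f)δ)/sin δ ≈ 1.479, b = sin(fδ)/sin δ ≈ 0.764.
p = a·p₁ + b·p₂ ≈ (-0.356, -0.648, 0.673); φ = arcsin(p_z) ≈ 42.33°, λ = atan2(p_y, p_x) ≈ -118.77°.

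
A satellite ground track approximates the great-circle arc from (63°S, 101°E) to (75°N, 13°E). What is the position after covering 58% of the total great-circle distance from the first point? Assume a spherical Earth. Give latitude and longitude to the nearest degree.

Convert each endpoint to a unit vector on the sphere (x = cos φ cos λ, y = cos φ sin λ, z = sin φ).
The central angle between the endpoints is δ = arccos(p₁·p₂) ≈ 2.599 rad (148.9°).
Interpolate at f = 0.58 with slerp weights a = sin((1−f)δ)/sin δ ≈ 1.720, b = sin(fδ)/sin δ ≈ 1.934.
p = a·p₁ + b·p₂ ≈ (0.339, 0.879, 0.336); φ = arcsin(p_z) ≈ 19.62°, λ = atan2(p_y, p_x) ≈ 68.92°.

≈ (20°N, 69°E)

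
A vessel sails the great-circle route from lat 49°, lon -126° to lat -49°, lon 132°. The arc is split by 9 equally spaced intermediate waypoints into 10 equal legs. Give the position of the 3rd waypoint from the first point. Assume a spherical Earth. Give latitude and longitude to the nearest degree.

The haversine formula gives a central angle δ ≈ 2.290 rad (131.2°) between the endpoints.
Interpolate at f = 3/10 with slerp weights a = sin((1−f)δ)/sin δ ≈ 1.329, b = sin(fδ)/sin δ ≈ 0.843.
p = a·p₁ + b·p₂ ≈ (-0.883, -0.294, 0.366); φ = arcsin(p_z) ≈ 21.50°, λ = atan2(p_y, p_x) ≈ -161.57°.

≈ lat 21°, lon -162°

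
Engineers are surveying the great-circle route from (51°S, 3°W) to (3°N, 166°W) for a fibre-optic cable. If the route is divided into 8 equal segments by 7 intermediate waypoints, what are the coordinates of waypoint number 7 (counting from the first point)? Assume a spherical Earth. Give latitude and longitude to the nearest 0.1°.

≈ (12.8°S, 162.1°W)

Convert each endpoint to a unit vector on the sphere (x = cos φ cos λ, y = cos φ sin λ, z = sin φ).
The central angle between the endpoints is δ = arccos(p₁·p₂) ≈ 2.267 rad (129.9°).
Interpolate at f = 7/8 with slerp weights a = sin((1−f)δ)/sin δ ≈ 0.365, b = sin(fδ)/sin δ ≈ 1.194.
p = a·p₁ + b·p₂ ≈ (-0.928, -0.300, -0.221); φ = arcsin(p_z) ≈ -12.76°, λ = atan2(p_y, p_x) ≈ -162.06°.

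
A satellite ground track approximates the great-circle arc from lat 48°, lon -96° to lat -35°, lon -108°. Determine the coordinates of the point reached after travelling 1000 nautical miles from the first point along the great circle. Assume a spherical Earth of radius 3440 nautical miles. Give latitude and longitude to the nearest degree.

≈ lat 32°, lon -99°

Write both endpoints as unit vectors p₁, p₂ with components (cos φ cos λ, cos φ sin λ, sin φ).
The central angle between the endpoints is δ = arccos(p₁·p₂) ≈ 1.461 rad (83.7°). The total great-circle distance is δ·R ≈ 1.461 × 3440 ≈ 5025 nmi, so the target fraction is f = 1000/5025 ≈ 0.199.
Interpolate at f ≈ 0.199 with slerp weights a = sin((1−f)δ)/sin δ ≈ 0.926, b = sin(fδ)/sin δ ≈ 0.288.
p = a·p₁ + b·p₂ ≈ (-0.138, -0.841, 0.523); φ = arcsin(p_z) ≈ 31.53°, λ = atan2(p_y, p_x) ≈ -99.30°.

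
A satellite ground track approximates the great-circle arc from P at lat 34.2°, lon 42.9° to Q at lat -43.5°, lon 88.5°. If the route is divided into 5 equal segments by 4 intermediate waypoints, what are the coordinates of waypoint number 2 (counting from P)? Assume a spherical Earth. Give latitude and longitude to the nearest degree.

Convert each endpoint to a unit vector on the sphere (x = cos φ cos λ, y = cos φ sin λ, z = sin φ).
The central angle between the endpoints is δ = arccos(p₁·p₂) ≈ 1.538 rad (88.1°).
Interpolate at f = 2/5 with slerp weights a = sin((1−f)δ)/sin δ ≈ 0.798, b = sin(fδ)/sin δ ≈ 0.577.
p = a·p₁ + b·p₂ ≈ (0.494, 0.868, 0.051); φ = arcsin(p_z) ≈ 2.92°, λ = atan2(p_y, p_x) ≈ 60.34°.

≈ lat 3°, lon 60°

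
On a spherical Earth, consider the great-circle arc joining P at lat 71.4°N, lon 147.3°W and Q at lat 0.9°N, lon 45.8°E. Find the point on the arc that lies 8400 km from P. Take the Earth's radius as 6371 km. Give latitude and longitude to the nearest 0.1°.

Convert each endpoint to a unit vector on the sphere (x = cos φ cos λ, y = cos φ sin λ, z = sin φ).
The central angle between the endpoints is δ = arccos(p₁·p₂) ≈ 1.871 rad (107.2°). The total great-circle distance is δ·R ≈ 1.871 × 6371 ≈ 11920 km, so the target fraction is f = 8400/11920 ≈ 0.705.
Interpolate at f ≈ 0.705 with slerp weights a = sin((1−f)δ)/sin δ ≈ 0.549, b = sin(fδ)/sin δ ≈ 1.014.
p = a·p₁ + b·p₂ ≈ (0.559, 0.632, 0.537); φ = arcsin(p_z) ≈ 32.46°, λ = atan2(p_y, p_x) ≈ 48.50°.

≈ lat 32.5°N, lon 48.5°E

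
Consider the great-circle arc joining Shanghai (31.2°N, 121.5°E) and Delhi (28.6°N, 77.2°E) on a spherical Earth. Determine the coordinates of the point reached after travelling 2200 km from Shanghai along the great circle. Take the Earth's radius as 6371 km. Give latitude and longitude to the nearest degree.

≈ (32°N, 98°E)

The haversine formula gives a central angle δ ≈ 0.667 rad (38.2°) between the endpoints. The total great-circle distance is δ·R ≈ 0.667 × 6371 ≈ 4252 km, so the target fraction is f = 2200/4252 ≈ 0.517.
Interpolate at f ≈ 0.517 with slerp weights a = sin((1−f)δ)/sin δ ≈ 0.511, b = sin(fδ)/sin δ ≈ 0.547.
p = a·p₁ + b·p₂ ≈ (-0.122, 0.841, 0.527); φ = arcsin(p_z) ≈ 31.78°, λ = atan2(p_y, p_x) ≈ 98.26°.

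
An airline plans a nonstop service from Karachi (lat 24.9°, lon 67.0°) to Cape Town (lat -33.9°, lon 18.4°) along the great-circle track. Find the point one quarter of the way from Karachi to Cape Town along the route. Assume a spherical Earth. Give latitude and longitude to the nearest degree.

Convert each endpoint to a unit vector on the sphere (x = cos φ cos λ, y = cos φ sin λ, z = sin φ).
The central angle between the endpoints is δ = arccos(p₁·p₂) ≈ 1.305 rad (74.7°).
Interpolate at f = 1/4 with slerp weights a = sin((1−f)δ)/sin δ ≈ 0.860, b = sin(fδ)/sin δ ≈ 0.332.
p = a·p₁ + b·p₂ ≈ (0.566, 0.805, 0.177); φ = arcsin(p_z) ≈ 10.19°, λ = atan2(p_y, p_x) ≈ 54.87°.

≈ lat 10°, lon 55°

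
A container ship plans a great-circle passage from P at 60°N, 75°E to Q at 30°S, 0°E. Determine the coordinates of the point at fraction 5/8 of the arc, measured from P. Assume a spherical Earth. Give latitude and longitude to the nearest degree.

Convert each endpoint to a unit vector on the sphere (x = cos φ cos λ, y = cos φ sin λ, z = sin φ).
The central angle between the endpoints is δ = arccos(p₁·p₂) ≈ 1.898 rad (108.7°).
Interpolate at f = 5/8 with slerp weights a = sin((1−f)δ)/sin δ ≈ 0.689, b = sin(fδ)/sin δ ≈ 0.979.
p = a·p₁ + b·p₂ ≈ (0.937, 0.333, 0.108); φ = arcsin(p_z) ≈ 6.19°, λ = atan2(p_y, p_x) ≈ 19.57°.

≈ 6°N, 20°E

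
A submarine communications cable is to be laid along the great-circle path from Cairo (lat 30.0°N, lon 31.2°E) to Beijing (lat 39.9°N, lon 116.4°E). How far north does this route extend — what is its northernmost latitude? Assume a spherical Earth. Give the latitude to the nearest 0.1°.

≈ 44.4°N

The great circle lies in the plane with unit normal n̂ = (p₁ × p₂)/|p₁ × p₂|.
Here n̂_z ≈ +0.715; the vertex latitude is φ_max = arccos|n̂_z| ≈ 44.4°.
Check via Clairaut: cos φ_max = |cos φ₁| · sin C = cos(30.0°)·sin(55.6°) ≈ 0.715, again giving ≈ 44.4°.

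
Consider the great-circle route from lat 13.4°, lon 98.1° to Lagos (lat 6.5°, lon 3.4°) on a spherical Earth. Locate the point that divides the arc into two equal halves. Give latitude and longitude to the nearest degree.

Convert each endpoint to a unit vector on the sphere (x = cos φ cos λ, y = cos φ sin λ, z = sin φ).
The central angle between the endpoints is δ = arccos(p₁·p₂) ≈ 1.624 rad (93.0°).
Interpolate at f = 1/2 with slerp weights a = sin((1−f)δ)/sin δ ≈ 0.727, b = sin(fδ)/sin δ ≈ 0.727.
p = a·p₁ + b·p₂ ≈ (0.621, 0.743, 0.251); φ = arcsin(p_z) ≈ 14.52°, λ = atan2(p_y, p_x) ≈ 50.09°.

≈ lat 15°, lon 50°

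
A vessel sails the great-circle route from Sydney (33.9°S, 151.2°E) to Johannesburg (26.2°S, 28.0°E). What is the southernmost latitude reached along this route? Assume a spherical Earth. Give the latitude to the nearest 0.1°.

≈ 50.8°S

The great circle lies in the plane with unit normal n̂ = (p₁ × p₂)/|p₁ × p₂|.
Here n̂_z ≈ -0.631; the vertex latitude is φ_max = arccos|n̂_z| ≈ 50.8°.
Check via Clairaut: cos φ_max = |cos φ₁| · sin C = cos(33.9°)·sin(130.5°) ≈ 0.631, again giving ≈ 50.8°.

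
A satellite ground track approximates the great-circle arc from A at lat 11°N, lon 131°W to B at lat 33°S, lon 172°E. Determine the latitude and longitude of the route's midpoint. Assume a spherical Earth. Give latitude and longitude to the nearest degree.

Convert each endpoint to a unit vector on the sphere (x = cos φ cos λ, y = cos φ sin λ, z = sin φ).
The central angle between the endpoints is δ = arccos(p₁·p₂) ≈ 1.219 rad (69.9°).
Interpolate at f = 1/2 with slerp weights a = sin((1−f)δ)/sin δ ≈ 0.610, b = sin(fδ)/sin δ ≈ 0.610.
p = a·p₁ + b·p₂ ≈ (-0.899, -0.381, -0.216); φ = arcsin(p_z) ≈ -12.46°, λ = atan2(p_y, p_x) ≈ -157.06°.

≈ lat 12°S, lon 157°W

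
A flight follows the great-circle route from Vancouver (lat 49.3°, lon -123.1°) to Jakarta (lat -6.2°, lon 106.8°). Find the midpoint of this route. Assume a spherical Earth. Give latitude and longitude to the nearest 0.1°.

≈ lat 40.5°, lon 147.8°

Convert each endpoint to a unit vector on the sphere (x = cos φ cos λ, y = cos φ sin λ, z = sin φ).
The central angle between the endpoints is δ = arccos(p₁·p₂) ≈ 2.094 rad (120.0°).
Interpolate at f = 1/2 with slerp weights a = sin((1−f)δ)/sin δ ≈ 0.999, b = sin(fδ)/sin δ ≈ 0.999.
p = a·p₁ + b·p₂ ≈ (-0.643, 0.405, 0.650); φ = arcsin(p_z) ≈ 40.53°, λ = atan2(p_y, p_x) ≈ 147.78°.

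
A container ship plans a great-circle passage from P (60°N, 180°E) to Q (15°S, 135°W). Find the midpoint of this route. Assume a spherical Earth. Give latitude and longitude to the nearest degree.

≈ (24°N, 150°W)

Write both endpoints as unit vectors p₁, p₂ with components (cos φ cos λ, cos φ sin λ, sin φ).
The central angle between the endpoints is δ = arccos(p₁·p₂) ≈ 1.453 rad (83.3°).
Interpolate at f = 1/2 with slerp weights a = sin((1−f)δ)/sin δ ≈ 0.669, b = sin(fδ)/sin δ ≈ 0.669.
p = a·p₁ + b·p₂ ≈ (-0.791, -0.457, 0.406); φ = arcsin(p_z) ≈ 23.97°, λ = atan2(p_y, p_x) ≈ -150.00°.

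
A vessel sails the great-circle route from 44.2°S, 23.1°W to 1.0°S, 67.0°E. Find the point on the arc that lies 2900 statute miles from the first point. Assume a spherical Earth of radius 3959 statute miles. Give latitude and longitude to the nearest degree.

From cos δ = sin φ₁ sin φ₂ + cos φ₁ cos φ₂ cos Δλ, the central angle is δ ≈ 1.560 rad (89.4°). The total great-circle distance is δ·R ≈ 1.560 × 3959 ≈ 6176 mi, so the target fraction is f = 2900/6176 ≈ 0.470.
Interpolate at f ≈ 0.470 with slerp weights a = sin((1−f)δ)/sin δ ≈ 0.736, b = sin(fδ)/sin δ ≈ 0.669.
p = a·p₁ + b·p₂ ≈ (0.747, 0.408, -0.525); φ = arcsin(p_z) ≈ -31.66°, λ = atan2(p_y, p_x) ≈ 28.68°.

≈ 32°S, 29°E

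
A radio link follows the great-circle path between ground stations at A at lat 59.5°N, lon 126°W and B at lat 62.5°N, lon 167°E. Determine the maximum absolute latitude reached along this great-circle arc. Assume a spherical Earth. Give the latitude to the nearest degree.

≈ 65°N

The great circle lies in the plane with unit normal n̂ = (p₁ × p₂)/|p₁ × p₂|.
Here n̂_z ≈ -0.417; the vertex latitude is φ_max = arccos|n̂_z| ≈ 65.3°.
Check via Clairaut: cos φ_max = |cos φ₁| · sin C = cos(59.5°)·sin(55.3°) ≈ 0.417, again giving ≈ 65.3°.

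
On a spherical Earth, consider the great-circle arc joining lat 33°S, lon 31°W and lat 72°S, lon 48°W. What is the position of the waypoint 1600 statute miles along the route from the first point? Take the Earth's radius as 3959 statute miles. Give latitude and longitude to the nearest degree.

Write both endpoints as unit vectors p₁, p₂ with components (cos φ cos λ, cos φ sin λ, sin φ).
The central angle between the endpoints is δ = arccos(p₁·p₂) ≈ 0.698 rad (40.0°). The total great-circle distance is δ·R ≈ 0.698 × 3959 ≈ 2765 mi, so the target fraction is f = 1600/2765 ≈ 0.579.
Interpolate at f ≈ 0.579 with slerp weights a = sin((1−f)δ)/sin δ ≈ 0.451, b = sin(fδ)/sin δ ≈ 0.612.
p = a·p₁ + b·p₂ ≈ (0.451, -0.335, -0.827); φ = arcsin(p_z) ≈ -55.82°, λ = atan2(p_y, p_x) ≈ -36.64°.

≈ lat 56°S, lon 37°W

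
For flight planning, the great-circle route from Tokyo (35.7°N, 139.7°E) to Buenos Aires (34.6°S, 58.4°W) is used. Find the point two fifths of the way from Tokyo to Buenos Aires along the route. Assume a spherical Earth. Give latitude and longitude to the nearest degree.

From cos δ = sin φ₁ sin φ₂ + cos φ₁ cos φ₂ cos Δλ, the central angle is δ ≈ 2.883 rad (165.2°).
Interpolate at f = 2/5 with slerp weights a = sin((1−f)δ)/sin δ ≈ 3.860, b = sin(fδ)/sin δ ≈ 3.574.
p = a·p₁ + b·p₂ ≈ (-0.850, -0.478, 0.223); φ = arcsin(p_z) ≈ 12.91°, λ = atan2(p_y, p_x) ≈ -150.65°.

≈ 13°N, 151°W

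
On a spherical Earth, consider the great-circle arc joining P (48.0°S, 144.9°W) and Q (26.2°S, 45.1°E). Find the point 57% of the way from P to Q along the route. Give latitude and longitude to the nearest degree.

The haversine formula gives a central angle δ ≈ 1.837 rad (105.3°) between the endpoints.
Interpolate at f = 0.57 with slerp weights a = sin((1−f)δ)/sin δ ≈ 0.736, b = sin(fδ)/sin δ ≈ 0.898.
p = a·p₁ + b·p₂ ≈ (0.165, 0.287, -0.943); φ = arcsin(p_z) ≈ -70.64°, λ = atan2(p_y, p_x) ≈ 60.06°.

≈ (71°S, 60°E)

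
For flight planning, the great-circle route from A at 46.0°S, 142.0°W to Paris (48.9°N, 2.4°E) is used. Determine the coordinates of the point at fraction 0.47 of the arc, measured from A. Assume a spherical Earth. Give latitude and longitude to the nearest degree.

Convert each endpoint to a unit vector on the sphere (x = cos φ cos λ, y = cos φ sin λ, z = sin φ).
The central angle between the endpoints is δ = arccos(p₁·p₂) ≈ 2.722 rad (156.0°).
Interpolate at f = 0.47 with slerp weights a = sin((1−f)δ)/sin δ ≈ 2.436, b = sin(fδ)/sin δ ≈ 2.353.
p = a·p₁ + b·p₂ ≈ (0.212, -0.977, 0.021); φ = arcsin(p_z) ≈ 1.18°, λ = atan2(p_y, p_x) ≈ -77.77°.

≈ 1°N, 78°W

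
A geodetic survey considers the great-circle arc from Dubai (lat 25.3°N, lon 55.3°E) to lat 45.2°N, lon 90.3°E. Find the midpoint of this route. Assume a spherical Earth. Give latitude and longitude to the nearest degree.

From cos δ = sin φ₁ sin φ₂ + cos φ₁ cos φ₂ cos Δλ, the central angle is δ ≈ 0.600 rad (34.4°).
Interpolate at f = 1/2 with slerp weights a = sin((1−f)δ)/sin δ ≈ 0.523, b = sin(fδ)/sin δ ≈ 0.523.
p = a·p₁ + b·p₂ ≈ (0.267, 0.758, 0.595); φ = arcsin(p_z) ≈ 36.52°, λ = atan2(p_y, p_x) ≈ 70.56°.

≈ lat 37°N, lon 71°E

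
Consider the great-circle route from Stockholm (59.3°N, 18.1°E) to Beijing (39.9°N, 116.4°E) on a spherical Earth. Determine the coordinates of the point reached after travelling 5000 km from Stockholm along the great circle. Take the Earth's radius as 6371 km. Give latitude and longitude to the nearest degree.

≈ 52°N, 102°E

Write both endpoints as unit vectors p₁, p₂ with components (cos φ cos λ, cos φ sin λ, sin φ).
The central angle between the endpoints is δ = arccos(p₁·p₂) ≈ 1.053 rad (60.3°). The total great-circle distance is δ·R ≈ 1.053 × 6371 ≈ 6708 km, so the target fraction is f = 5000/6708 ≈ 0.745.
Interpolate at f ≈ 0.745 with slerp weights a = sin((1−f)δ)/sin δ ≈ 0.305, b = sin(fδ)/sin δ ≈ 0.813.
p = a·p₁ + b·p₂ ≈ (-0.129, 0.607, 0.784); φ = arcsin(p_z) ≈ 51.62°, λ = atan2(p_y, p_x) ≈ 102.03°.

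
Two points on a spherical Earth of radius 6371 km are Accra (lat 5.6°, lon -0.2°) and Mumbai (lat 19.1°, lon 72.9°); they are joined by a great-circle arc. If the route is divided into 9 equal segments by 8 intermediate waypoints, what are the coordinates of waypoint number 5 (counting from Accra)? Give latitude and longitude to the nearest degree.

≈ lat 16°, lon 39°

Write both endpoints as unit vectors p₁, p₂ with components (cos φ cos λ, cos φ sin λ, sin φ).
The central angle between the endpoints is δ = arccos(p₁·p₂) ≈ 1.261 rad (72.2°).
Interpolate at f = 5/9 with slerp weights a = sin((1−f)δ)/sin δ ≈ 0.558, b = sin(fδ)/sin δ ≈ 0.677.
p = a·p₁ + b·p₂ ≈ (0.743, 0.609, 0.276); φ = arcsin(p_z) ≈ 16.02°, λ = atan2(p_y, p_x) ≈ 39.34°.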